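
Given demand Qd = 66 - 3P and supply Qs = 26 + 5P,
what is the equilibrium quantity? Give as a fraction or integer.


First find equilibrium price:
66 - 3P = 26 + 5P
P* = 40/8 = 5
Then substitute into demand:
Q* = 66 - 3 * 5 = 51

51


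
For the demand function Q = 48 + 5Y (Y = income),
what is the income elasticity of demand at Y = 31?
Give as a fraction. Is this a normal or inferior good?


dQ/dY = 5
At Y = 31: Q = 48 + 5*31 = 203
Ey = (dQ/dY)(Y/Q) = 5 * 31 / 203 = 155/203
Since Ey > 0, this is a normal good.

155/203 (normal good)


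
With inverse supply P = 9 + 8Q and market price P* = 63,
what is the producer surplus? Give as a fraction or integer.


Minimum supply price (at Q=0): P_min = 9
Quantity supplied at P* = 63:
Q* = (63 - 9)/8 = 27/4
PS = (1/2) * Q* * (P* - P_min)
PS = (1/2) * 27/4 * (63 - 9)
PS = (1/2) * 27/4 * 54 = 729/4

729/4


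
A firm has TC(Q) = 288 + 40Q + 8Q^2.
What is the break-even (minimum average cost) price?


AC(Q) = 288/Q + 40 + 8Q
To minimize: dAC/dQ = -288/Q^2 + 8 = 0
Q^2 = 288/8 = 36
Q* = 6
Min AC = 288/6 + 40 + 8*6
Min AC = 48 + 40 + 48 = 136

136


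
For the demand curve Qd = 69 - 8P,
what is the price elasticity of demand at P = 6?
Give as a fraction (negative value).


dQ/dP = -8
At P = 6: Q = 69 - 8*6 = 21
E = (dQ/dP)(P/Q) = (-8)(6/21) = -16/7

-16/7


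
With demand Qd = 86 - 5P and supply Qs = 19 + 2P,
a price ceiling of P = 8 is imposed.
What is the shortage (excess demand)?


At P = 8:
Qd = 86 - 5*8 = 46
Qs = 19 + 2*8 = 35
Shortage = Qd - Qs = 46 - 35 = 11

11


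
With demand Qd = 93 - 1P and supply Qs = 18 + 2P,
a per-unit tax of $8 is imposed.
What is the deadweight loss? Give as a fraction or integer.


Pre-tax equilibrium quantity: Q* = 68
Post-tax equilibrium quantity: Q_tax = 188/3
Reduction in quantity: Q* - Q_tax = 16/3
DWL = (1/2) * tax * (Q* - Q_tax)
DWL = (1/2) * 8 * 16/3 = 64/3

64/3


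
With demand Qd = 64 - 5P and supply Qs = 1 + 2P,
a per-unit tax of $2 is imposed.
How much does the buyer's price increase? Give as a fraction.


With a per-unit tax, the buyer's price increase depends on relative slopes.
Supply slope: d = 2, Demand slope: b = 5
Buyer's price increase = d * tax / (b + d)
= 2 * 2 / (5 + 2)
= 4 / 7 = 4/7

4/7


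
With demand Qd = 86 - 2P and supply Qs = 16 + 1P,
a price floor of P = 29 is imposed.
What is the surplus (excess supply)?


At P = 29:
Qd = 86 - 2*29 = 28
Qs = 16 + 1*29 = 45
Surplus = Qs - Qd = 45 - 28 = 17

17


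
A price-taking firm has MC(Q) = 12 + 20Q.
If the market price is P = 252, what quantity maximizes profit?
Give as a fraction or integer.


In perfect competition, profit is maximized where P = MC.
252 = 12 + 20Q
240 = 20Q
Q* = 240/20 = 12

12


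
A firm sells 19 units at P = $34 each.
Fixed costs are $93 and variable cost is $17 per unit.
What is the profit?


Total Revenue = P * Q = 34 * 19 = $646
Total Cost = FC + VC*Q = 93 + 17*19 = $416
Profit = TR - TC = 646 - 416 = $230

$230


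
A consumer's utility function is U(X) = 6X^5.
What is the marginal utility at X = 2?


MU = dU/dX = 6*5*X^(5-1)
MU = 30*X^4
At X = 2:
MU = 30 * 2^4
MU = 30 * 16 = 480

480


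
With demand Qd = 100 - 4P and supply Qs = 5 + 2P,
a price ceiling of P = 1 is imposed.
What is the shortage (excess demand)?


At P = 1:
Qd = 100 - 4*1 = 96
Qs = 5 + 2*1 = 7
Shortage = Qd - Qs = 96 - 7 = 89

89


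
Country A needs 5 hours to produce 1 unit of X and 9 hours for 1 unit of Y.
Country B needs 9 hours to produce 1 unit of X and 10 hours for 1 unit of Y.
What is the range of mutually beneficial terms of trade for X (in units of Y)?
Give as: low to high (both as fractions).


Opportunity cost of X for Country A = hours_X / hours_Y = 5/9 = 5/9 units of Y
Opportunity cost of X for Country B = hours_X / hours_Y = 9/10 = 9/10 units of Y
Terms of trade must be between the two opportunity costs.
Range: 5/9 to 9/10

5/9 to 9/10


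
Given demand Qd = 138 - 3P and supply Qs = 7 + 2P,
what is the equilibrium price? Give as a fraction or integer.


At equilibrium, Qd = Qs.
138 - 3P = 7 + 2P
138 - 7 = 3P + 2P
131 = 5P
P* = 131/5 = 131/5

131/5


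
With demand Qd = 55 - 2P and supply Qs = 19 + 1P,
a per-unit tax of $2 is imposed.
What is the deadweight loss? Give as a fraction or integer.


Pre-tax equilibrium quantity: Q* = 31
Post-tax equilibrium quantity: Q_tax = 89/3
Reduction in quantity: Q* - Q_tax = 4/3
DWL = (1/2) * tax * (Q* - Q_tax)
DWL = (1/2) * 2 * 4/3 = 4/3

4/3


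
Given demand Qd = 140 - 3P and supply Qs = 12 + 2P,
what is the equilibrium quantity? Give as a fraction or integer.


First find equilibrium price:
140 - 3P = 12 + 2P
P* = 128/5 = 128/5
Then substitute into demand:
Q* = 140 - 3 * 128/5 = 316/5

316/5


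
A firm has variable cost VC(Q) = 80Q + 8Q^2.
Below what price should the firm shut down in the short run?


AVC(Q) = VC(Q)/Q = 80 + 8Q
AVC is increasing in Q, so minimum AVC is at Q -> 0+.
Min AVC = 80
The firm should shut down if P < 80.

80


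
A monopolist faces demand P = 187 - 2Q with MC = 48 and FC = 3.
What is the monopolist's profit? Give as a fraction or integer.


MR = MC: 187 - 4Q = 48
Q* = 139/4
P* = 187 - 2*139/4 = 235/2
Profit = (P* - MC)*Q* - FC
= (235/2 - 48)*139/4 - 3
= 139/2*139/4 - 3
= 19321/8 - 3 = 19297/8

19297/8


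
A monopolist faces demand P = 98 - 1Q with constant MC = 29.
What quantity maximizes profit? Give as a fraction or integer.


TR = P*Q = (98 - 1Q)Q = 98Q - 1Q^2
MR = dTR/dQ = 98 - 2Q
Set MR = MC:
98 - 2Q = 29
69 = 2Q
Q* = 69/2 = 69/2

69/2


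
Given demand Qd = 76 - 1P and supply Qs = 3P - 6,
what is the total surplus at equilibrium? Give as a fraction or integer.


Find equilibrium: 76 - 1P = 3P - 6
76 + 6 = 4P
P* = 82/4 = 41/2
Q* = 3*41/2 - 6 = 111/2
Inverse demand: P = 76 - Q/1, so P_max = 76
Inverse supply: P = 2 + Q/3, so P_min = 2
CS = (1/2) * 111/2 * (76 - 41/2) = 12321/8
PS = (1/2) * 111/2 * (41/2 - 2) = 4107/8
TS = CS + PS = 12321/8 + 4107/8 = 4107/2

4107/2


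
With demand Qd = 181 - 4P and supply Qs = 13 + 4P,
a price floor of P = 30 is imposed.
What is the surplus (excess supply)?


At P = 30:
Qd = 181 - 4*30 = 61
Qs = 13 + 4*30 = 133
Surplus = Qs - Qd = 133 - 61 = 72

72


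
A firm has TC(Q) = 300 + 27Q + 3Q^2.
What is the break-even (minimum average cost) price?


AC(Q) = 300/Q + 27 + 3Q
To minimize: dAC/dQ = -300/Q^2 + 3 = 0
Q^2 = 300/3 = 100
Q* = 10
Min AC = 300/10 + 27 + 3*10
Min AC = 30 + 27 + 30 = 87

87


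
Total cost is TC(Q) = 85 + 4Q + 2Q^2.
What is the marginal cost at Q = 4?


MC = dTC/dQ = 4 + 2*2*Q
At Q = 4:
MC = 4 + 4*4
MC = 4 + 16 = 20

20


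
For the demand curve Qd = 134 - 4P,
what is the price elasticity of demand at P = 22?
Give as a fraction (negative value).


dQ/dP = -4
At P = 22: Q = 134 - 4*22 = 46
E = (dQ/dP)(P/Q) = (-4)(22/46) = -44/23

-44/23


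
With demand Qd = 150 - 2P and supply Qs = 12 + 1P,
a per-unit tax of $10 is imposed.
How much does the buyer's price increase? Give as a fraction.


With a per-unit tax, the buyer's price increase depends on relative slopes.
Supply slope: d = 1, Demand slope: b = 2
Buyer's price increase = d * tax / (b + d)
= 1 * 10 / (2 + 1)
= 10 / 3 = 10/3

10/3


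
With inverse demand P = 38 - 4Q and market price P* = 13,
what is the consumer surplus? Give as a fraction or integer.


Maximum willingness to pay (at Q=0): P_max = 38
Quantity demanded at P* = 13:
Q* = (38 - 13)/4 = 25/4
CS = (1/2) * Q* * (P_max - P*)
CS = (1/2) * 25/4 * (38 - 13)
CS = (1/2) * 25/4 * 25 = 625/8

625/8


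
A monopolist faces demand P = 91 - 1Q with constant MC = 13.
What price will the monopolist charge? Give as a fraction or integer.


MR = 91 - 2Q
Set MR = MC: 91 - 2Q = 13
Q* = 39
Substitute into demand:
P* = 91 - 1*39 = 52

52


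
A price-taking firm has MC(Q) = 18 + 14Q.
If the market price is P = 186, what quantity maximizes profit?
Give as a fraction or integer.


In perfect competition, profit is maximized where P = MC.
186 = 18 + 14Q
168 = 14Q
Q* = 168/14 = 12

12


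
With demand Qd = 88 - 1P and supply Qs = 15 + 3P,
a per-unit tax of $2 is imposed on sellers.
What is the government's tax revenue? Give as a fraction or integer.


With tax on sellers, new supply: Qs' = 15 + 3(P - 2)
= 9 + 3P
New equilibrium quantity:
Q_new = 273/4
Tax revenue = tax * Q_new = 2 * 273/4 = 273/2

273/2


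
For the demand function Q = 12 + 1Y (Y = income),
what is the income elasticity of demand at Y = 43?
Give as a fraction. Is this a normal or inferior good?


dQ/dY = 1
At Y = 43: Q = 12 + 1*43 = 55
Ey = (dQ/dY)(Y/Q) = 1 * 43 / 55 = 43/55
Since Ey > 0, this is a normal good.

43/55 (normal good)


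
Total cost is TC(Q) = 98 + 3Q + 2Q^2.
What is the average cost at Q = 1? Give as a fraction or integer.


TC(1) = 98 + 3*1 + 2*1^2
TC(1) = 98 + 3 + 2 = 103
AC = TC/Q = 103/1 = 103

103


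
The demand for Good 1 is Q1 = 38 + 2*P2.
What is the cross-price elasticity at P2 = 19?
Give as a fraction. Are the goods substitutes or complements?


dQ1/dP2 = 2
At P2 = 19: Q1 = 38 + 2*19 = 76
Exy = (dQ1/dP2)(P2/Q1) = 2 * 19 / 76 = 1/2
Since Exy > 0, the goods are substitutes.

1/2 (substitutes)


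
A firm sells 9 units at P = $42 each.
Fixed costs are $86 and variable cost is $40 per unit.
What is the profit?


Total Revenue = P * Q = 42 * 9 = $378
Total Cost = FC + VC*Q = 86 + 40*9 = $446
Profit = TR - TC = 378 - 446 = $-68

$-68


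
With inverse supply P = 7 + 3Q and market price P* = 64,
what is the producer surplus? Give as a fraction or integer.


Minimum supply price (at Q=0): P_min = 7
Quantity supplied at P* = 64:
Q* = (64 - 7)/3 = 19
PS = (1/2) * Q* * (P* - P_min)
PS = (1/2) * 19 * (64 - 7)
PS = (1/2) * 19 * 57 = 1083/2

1083/2


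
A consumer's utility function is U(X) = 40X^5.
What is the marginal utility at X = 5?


MU = dU/dX = 40*5*X^(5-1)
MU = 200*X^4
At X = 5:
MU = 200 * 5^4
MU = 200 * 625 = 125000

125000


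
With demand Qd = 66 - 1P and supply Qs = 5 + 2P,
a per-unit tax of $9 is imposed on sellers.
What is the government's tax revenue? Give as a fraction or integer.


With tax on sellers, new supply: Qs' = 5 + 2(P - 9)
= 2P - 13
New equilibrium quantity:
Q_new = 119/3
Tax revenue = tax * Q_new = 9 * 119/3 = 357

357


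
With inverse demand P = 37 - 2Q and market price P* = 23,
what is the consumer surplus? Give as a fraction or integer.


Maximum willingness to pay (at Q=0): P_max = 37
Quantity demanded at P* = 23:
Q* = (37 - 23)/2 = 7
CS = (1/2) * Q* * (P_max - P*)
CS = (1/2) * 7 * (37 - 23)
CS = (1/2) * 7 * 14 = 49

49


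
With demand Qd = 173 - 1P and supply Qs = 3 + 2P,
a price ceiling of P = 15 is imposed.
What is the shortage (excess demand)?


At P = 15:
Qd = 173 - 1*15 = 158
Qs = 3 + 2*15 = 33
Shortage = Qd - Qs = 158 - 33 = 125

125


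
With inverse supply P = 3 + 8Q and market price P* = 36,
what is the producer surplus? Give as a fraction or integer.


Minimum supply price (at Q=0): P_min = 3
Quantity supplied at P* = 36:
Q* = (36 - 3)/8 = 33/8
PS = (1/2) * Q* * (P* - P_min)
PS = (1/2) * 33/8 * (36 - 3)
PS = (1/2) * 33/8 * 33 = 1089/16

1089/16


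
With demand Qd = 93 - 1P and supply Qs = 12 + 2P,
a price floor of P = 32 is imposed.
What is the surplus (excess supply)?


At P = 32:
Qd = 93 - 1*32 = 61
Qs = 12 + 2*32 = 76
Surplus = Qs - Qd = 76 - 61 = 15

15


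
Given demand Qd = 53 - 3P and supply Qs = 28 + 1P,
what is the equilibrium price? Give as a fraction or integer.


At equilibrium, Qd = Qs.
53 - 3P = 28 + 1P
53 - 28 = 3P + 1P
25 = 4P
P* = 25/4 = 25/4

25/4


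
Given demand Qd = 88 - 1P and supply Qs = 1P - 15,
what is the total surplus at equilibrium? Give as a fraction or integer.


Find equilibrium: 88 - 1P = 1P - 15
88 + 15 = 2P
P* = 103/2 = 103/2
Q* = 1*103/2 - 15 = 73/2
Inverse demand: P = 88 - Q/1, so P_max = 88
Inverse supply: P = 15 + Q/1, so P_min = 15
CS = (1/2) * 73/2 * (88 - 103/2) = 5329/8
PS = (1/2) * 73/2 * (103/2 - 15) = 5329/8
TS = CS + PS = 5329/8 + 5329/8 = 5329/4

5329/4


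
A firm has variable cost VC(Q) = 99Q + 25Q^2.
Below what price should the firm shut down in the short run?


AVC(Q) = VC(Q)/Q = 99 + 25Q
AVC is increasing in Q, so minimum AVC is at Q -> 0+.
Min AVC = 99
The firm should shut down if P < 99.

99


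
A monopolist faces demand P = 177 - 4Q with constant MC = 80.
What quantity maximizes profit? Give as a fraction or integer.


TR = P*Q = (177 - 4Q)Q = 177Q - 4Q^2
MR = dTR/dQ = 177 - 8Q
Set MR = MC:
177 - 8Q = 80
97 = 8Q
Q* = 97/8 = 97/8

97/8


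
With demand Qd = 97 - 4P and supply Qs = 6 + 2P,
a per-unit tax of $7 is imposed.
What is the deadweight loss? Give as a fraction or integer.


Pre-tax equilibrium quantity: Q* = 109/3
Post-tax equilibrium quantity: Q_tax = 27
Reduction in quantity: Q* - Q_tax = 28/3
DWL = (1/2) * tax * (Q* - Q_tax)
DWL = (1/2) * 7 * 28/3 = 98/3

98/3


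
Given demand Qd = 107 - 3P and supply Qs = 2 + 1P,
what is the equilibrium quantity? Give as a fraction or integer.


First find equilibrium price:
107 - 3P = 2 + 1P
P* = 105/4 = 105/4
Then substitute into demand:
Q* = 107 - 3 * 105/4 = 113/4

113/4


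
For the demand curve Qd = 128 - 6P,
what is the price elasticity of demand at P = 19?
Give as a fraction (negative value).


dQ/dP = -6
At P = 19: Q = 128 - 6*19 = 14
E = (dQ/dP)(P/Q) = (-6)(19/14) = -57/7

-57/7


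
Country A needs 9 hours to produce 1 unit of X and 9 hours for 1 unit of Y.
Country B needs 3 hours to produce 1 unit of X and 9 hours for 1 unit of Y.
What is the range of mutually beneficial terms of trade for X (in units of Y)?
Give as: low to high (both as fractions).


Opportunity cost of X for Country A = hours_X / hours_Y = 9/9 = 1 units of Y
Opportunity cost of X for Country B = hours_X / hours_Y = 3/9 = 1/3 units of Y
Terms of trade must be between the two opportunity costs.
Range: 1/3 to 1

1/3 to 1


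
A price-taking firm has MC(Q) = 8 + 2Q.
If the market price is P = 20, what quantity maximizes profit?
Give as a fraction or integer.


In perfect competition, profit is maximized where P = MC.
20 = 8 + 2Q
12 = 2Q
Q* = 12/2 = 6

6


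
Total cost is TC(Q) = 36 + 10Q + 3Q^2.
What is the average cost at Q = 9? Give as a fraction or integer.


TC(9) = 36 + 10*9 + 3*9^2
TC(9) = 36 + 90 + 243 = 369
AC = TC/Q = 369/9 = 41

41


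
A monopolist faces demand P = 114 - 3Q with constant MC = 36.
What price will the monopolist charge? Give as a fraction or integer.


MR = 114 - 6Q
Set MR = MC: 114 - 6Q = 36
Q* = 13
Substitute into demand:
P* = 114 - 3*13 = 75

75


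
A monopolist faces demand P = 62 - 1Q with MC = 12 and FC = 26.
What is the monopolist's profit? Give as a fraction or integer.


MR = MC: 62 - 2Q = 12
Q* = 25
P* = 62 - 1*25 = 37
Profit = (P* - MC)*Q* - FC
= (37 - 12)*25 - 26
= 25*25 - 26
= 625 - 26 = 599

599


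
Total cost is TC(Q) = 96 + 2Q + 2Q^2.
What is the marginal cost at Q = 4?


MC = dTC/dQ = 2 + 2*2*Q
At Q = 4:
MC = 2 + 4*4
MC = 2 + 16 = 18

18


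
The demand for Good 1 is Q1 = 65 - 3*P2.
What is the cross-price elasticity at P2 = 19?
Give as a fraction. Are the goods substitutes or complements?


dQ1/dP2 = -3
At P2 = 19: Q1 = 65 - 3*19 = 8
Exy = (dQ1/dP2)(P2/Q1) = -3 * 19 / 8 = -57/8
Since Exy < 0, the goods are complements.

-57/8 (complements)


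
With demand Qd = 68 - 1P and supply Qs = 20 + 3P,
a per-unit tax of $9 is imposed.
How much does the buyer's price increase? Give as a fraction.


With a per-unit tax, the buyer's price increase depends on relative slopes.
Supply slope: d = 3, Demand slope: b = 1
Buyer's price increase = d * tax / (b + d)
= 3 * 9 / (1 + 3)
= 27 / 4 = 27/4

27/4


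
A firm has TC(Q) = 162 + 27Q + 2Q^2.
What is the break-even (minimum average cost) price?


AC(Q) = 162/Q + 27 + 2Q
To minimize: dAC/dQ = -162/Q^2 + 2 = 0
Q^2 = 162/2 = 81
Q* = 9
Min AC = 162/9 + 27 + 2*9
Min AC = 18 + 27 + 18 = 63

63


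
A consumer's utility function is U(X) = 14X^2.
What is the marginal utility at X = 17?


MU = dU/dX = 14*2*X^(2-1)
MU = 28*X^1
At X = 17:
MU = 28 * 17^1
MU = 28 * 17 = 476

476


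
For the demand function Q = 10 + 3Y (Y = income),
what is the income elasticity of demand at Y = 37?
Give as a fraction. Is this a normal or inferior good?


dQ/dY = 3
At Y = 37: Q = 10 + 3*37 = 121
Ey = (dQ/dY)(Y/Q) = 3 * 37 / 121 = 111/121
Since Ey > 0, this is a normal good.

111/121 (normal good)


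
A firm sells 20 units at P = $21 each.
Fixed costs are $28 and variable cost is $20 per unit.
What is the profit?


Total Revenue = P * Q = 21 * 20 = $420
Total Cost = FC + VC*Q = 28 + 20*20 = $428
Profit = TR - TC = 420 - 428 = $-8

$-8


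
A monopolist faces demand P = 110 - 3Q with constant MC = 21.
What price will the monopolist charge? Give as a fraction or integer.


MR = 110 - 6Q
Set MR = MC: 110 - 6Q = 21
Q* = 89/6
Substitute into demand:
P* = 110 - 3*89/6 = 131/2

131/2


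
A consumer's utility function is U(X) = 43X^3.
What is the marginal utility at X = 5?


MU = dU/dX = 43*3*X^(3-1)
MU = 129*X^2
At X = 5:
MU = 129 * 5^2
MU = 129 * 25 = 3225

3225


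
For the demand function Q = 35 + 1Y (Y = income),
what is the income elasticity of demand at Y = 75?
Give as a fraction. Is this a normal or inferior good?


dQ/dY = 1
At Y = 75: Q = 35 + 1*75 = 110
Ey = (dQ/dY)(Y/Q) = 1 * 75 / 110 = 15/22
Since Ey > 0, this is a normal good.

15/22 (normal good)


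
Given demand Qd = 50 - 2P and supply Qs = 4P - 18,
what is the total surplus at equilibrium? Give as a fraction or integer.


Find equilibrium: 50 - 2P = 4P - 18
50 + 18 = 6P
P* = 68/6 = 34/3
Q* = 4*34/3 - 18 = 82/3
Inverse demand: P = 25 - Q/2, so P_max = 25
Inverse supply: P = 9/2 + Q/4, so P_min = 9/2
CS = (1/2) * 82/3 * (25 - 34/3) = 1681/9
PS = (1/2) * 82/3 * (34/3 - 9/2) = 1681/18
TS = CS + PS = 1681/9 + 1681/18 = 1681/6

1681/6


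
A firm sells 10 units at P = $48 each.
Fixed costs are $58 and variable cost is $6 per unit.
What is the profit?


Total Revenue = P * Q = 48 * 10 = $480
Total Cost = FC + VC*Q = 58 + 6*10 = $118
Profit = TR - TC = 480 - 118 = $362

$362


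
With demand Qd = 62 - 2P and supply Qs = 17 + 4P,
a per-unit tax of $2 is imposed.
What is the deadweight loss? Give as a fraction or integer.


Pre-tax equilibrium quantity: Q* = 47
Post-tax equilibrium quantity: Q_tax = 133/3
Reduction in quantity: Q* - Q_tax = 8/3
DWL = (1/2) * tax * (Q* - Q_tax)
DWL = (1/2) * 2 * 8/3 = 8/3

8/3


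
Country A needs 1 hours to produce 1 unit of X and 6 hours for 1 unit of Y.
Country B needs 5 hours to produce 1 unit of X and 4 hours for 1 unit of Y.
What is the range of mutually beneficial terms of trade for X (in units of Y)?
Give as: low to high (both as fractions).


Opportunity cost of X for Country A = hours_X / hours_Y = 1/6 = 1/6 units of Y
Opportunity cost of X for Country B = hours_X / hours_Y = 5/4 = 5/4 units of Y
Terms of trade must be between the two opportunity costs.
Range: 1/6 to 5/4

1/6 to 5/4


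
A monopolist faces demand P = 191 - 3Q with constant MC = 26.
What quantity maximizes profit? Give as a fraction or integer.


TR = P*Q = (191 - 3Q)Q = 191Q - 3Q^2
MR = dTR/dQ = 191 - 6Q
Set MR = MC:
191 - 6Q = 26
165 = 6Q
Q* = 165/6 = 55/2

55/2


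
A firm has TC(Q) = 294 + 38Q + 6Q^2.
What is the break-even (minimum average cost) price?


AC(Q) = 294/Q + 38 + 6Q
To minimize: dAC/dQ = -294/Q^2 + 6 = 0
Q^2 = 294/6 = 49
Q* = 7
Min AC = 294/7 + 38 + 6*7
Min AC = 42 + 38 + 42 = 122

122


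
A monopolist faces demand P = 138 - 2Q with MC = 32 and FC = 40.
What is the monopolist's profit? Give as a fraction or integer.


MR = MC: 138 - 4Q = 32
Q* = 53/2
P* = 138 - 2*53/2 = 85
Profit = (P* - MC)*Q* - FC
= (85 - 32)*53/2 - 40
= 53*53/2 - 40
= 2809/2 - 40 = 2729/2

2729/2


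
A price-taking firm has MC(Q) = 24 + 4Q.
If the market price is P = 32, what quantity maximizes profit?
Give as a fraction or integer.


In perfect competition, profit is maximized where P = MC.
32 = 24 + 4Q
8 = 4Q
Q* = 8/4 = 2

2


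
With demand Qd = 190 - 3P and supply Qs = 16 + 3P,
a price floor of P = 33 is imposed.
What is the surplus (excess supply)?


At P = 33:
Qd = 190 - 3*33 = 91
Qs = 16 + 3*33 = 115
Surplus = Qs - Qd = 115 - 91 = 24

24


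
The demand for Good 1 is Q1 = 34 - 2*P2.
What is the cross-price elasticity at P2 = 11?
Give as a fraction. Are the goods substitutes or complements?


dQ1/dP2 = -2
At P2 = 11: Q1 = 34 - 2*11 = 12
Exy = (dQ1/dP2)(P2/Q1) = -2 * 11 / 12 = -11/6
Since Exy < 0, the goods are complements.

-11/6 (complements)


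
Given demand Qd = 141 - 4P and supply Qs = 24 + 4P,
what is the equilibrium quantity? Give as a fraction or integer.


First find equilibrium price:
141 - 4P = 24 + 4P
P* = 117/8 = 117/8
Then substitute into demand:
Q* = 141 - 4 * 117/8 = 165/2

165/2


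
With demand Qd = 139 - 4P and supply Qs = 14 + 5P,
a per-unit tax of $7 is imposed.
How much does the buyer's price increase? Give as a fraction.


With a per-unit tax, the buyer's price increase depends on relative slopes.
Supply slope: d = 5, Demand slope: b = 4
Buyer's price increase = d * tax / (b + d)
= 5 * 7 / (4 + 5)
= 35 / 9 = 35/9

35/9


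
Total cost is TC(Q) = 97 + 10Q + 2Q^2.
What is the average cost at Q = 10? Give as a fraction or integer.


TC(10) = 97 + 10*10 + 2*10^2
TC(10) = 97 + 100 + 200 = 397
AC = TC/Q = 397/10 = 397/10

397/10


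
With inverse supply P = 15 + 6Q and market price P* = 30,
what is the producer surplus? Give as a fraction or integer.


Minimum supply price (at Q=0): P_min = 15
Quantity supplied at P* = 30:
Q* = (30 - 15)/6 = 5/2
PS = (1/2) * Q* * (P* - P_min)
PS = (1/2) * 5/2 * (30 - 15)
PS = (1/2) * 5/2 * 15 = 75/4

75/4


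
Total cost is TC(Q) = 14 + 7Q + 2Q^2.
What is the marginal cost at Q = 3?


MC = dTC/dQ = 7 + 2*2*Q
At Q = 3:
MC = 7 + 4*3
MC = 7 + 12 = 19

19


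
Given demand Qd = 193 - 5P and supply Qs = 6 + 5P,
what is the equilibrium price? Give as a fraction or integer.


At equilibrium, Qd = Qs.
193 - 5P = 6 + 5P
193 - 6 = 5P + 5P
187 = 10P
P* = 187/10 = 187/10

187/10


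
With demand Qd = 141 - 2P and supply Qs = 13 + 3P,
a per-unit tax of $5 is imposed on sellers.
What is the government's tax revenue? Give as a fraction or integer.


With tax on sellers, new supply: Qs' = 13 + 3(P - 5)
= 3P - 2
New equilibrium quantity:
Q_new = 419/5
Tax revenue = tax * Q_new = 5 * 419/5 = 419

419


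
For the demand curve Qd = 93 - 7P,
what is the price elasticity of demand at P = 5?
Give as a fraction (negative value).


dQ/dP = -7
At P = 5: Q = 93 - 7*5 = 58
E = (dQ/dP)(P/Q) = (-7)(5/58) = -35/58

-35/58


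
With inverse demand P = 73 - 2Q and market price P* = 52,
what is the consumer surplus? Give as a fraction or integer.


Maximum willingness to pay (at Q=0): P_max = 73
Quantity demanded at P* = 52:
Q* = (73 - 52)/2 = 21/2
CS = (1/2) * Q* * (P_max - P*)
CS = (1/2) * 21/2 * (73 - 52)
CS = (1/2) * 21/2 * 21 = 441/4

441/4


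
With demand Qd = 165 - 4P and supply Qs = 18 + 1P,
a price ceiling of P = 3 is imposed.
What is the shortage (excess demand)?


At P = 3:
Qd = 165 - 4*3 = 153
Qs = 18 + 1*3 = 21
Shortage = Qd - Qs = 153 - 21 = 132

132


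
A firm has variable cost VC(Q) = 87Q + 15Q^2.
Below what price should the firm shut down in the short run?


AVC(Q) = VC(Q)/Q = 87 + 15Q
AVC is increasing in Q, so minimum AVC is at Q -> 0+.
Min AVC = 87
The firm should shut down if P < 87.

87


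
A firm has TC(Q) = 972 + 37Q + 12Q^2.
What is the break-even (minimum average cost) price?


AC(Q) = 972/Q + 37 + 12Q
To minimize: dAC/dQ = -972/Q^2 + 12 = 0
Q^2 = 972/12 = 81
Q* = 9
Min AC = 972/9 + 37 + 12*9
Min AC = 108 + 37 + 108 = 253

253


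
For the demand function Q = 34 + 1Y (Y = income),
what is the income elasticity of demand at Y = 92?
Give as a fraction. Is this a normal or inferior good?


dQ/dY = 1
At Y = 92: Q = 34 + 1*92 = 126
Ey = (dQ/dY)(Y/Q) = 1 * 92 / 126 = 46/63
Since Ey > 0, this is a normal good.

46/63 (normal good)


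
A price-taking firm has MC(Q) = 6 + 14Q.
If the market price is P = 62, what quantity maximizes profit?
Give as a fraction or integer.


In perfect competition, profit is maximized where P = MC.
62 = 6 + 14Q
56 = 14Q
Q* = 56/14 = 4

4


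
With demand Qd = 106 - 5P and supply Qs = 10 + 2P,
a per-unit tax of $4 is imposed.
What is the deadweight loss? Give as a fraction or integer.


Pre-tax equilibrium quantity: Q* = 262/7
Post-tax equilibrium quantity: Q_tax = 222/7
Reduction in quantity: Q* - Q_tax = 40/7
DWL = (1/2) * tax * (Q* - Q_tax)
DWL = (1/2) * 4 * 40/7 = 80/7

80/7


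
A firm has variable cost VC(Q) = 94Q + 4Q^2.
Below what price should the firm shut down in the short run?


AVC(Q) = VC(Q)/Q = 94 + 4Q
AVC is increasing in Q, so minimum AVC is at Q -> 0+.
Min AVC = 94
The firm should shut down if P < 94.

94


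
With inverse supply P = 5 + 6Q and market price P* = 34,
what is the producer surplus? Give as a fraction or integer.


Minimum supply price (at Q=0): P_min = 5
Quantity supplied at P* = 34:
Q* = (34 - 5)/6 = 29/6
PS = (1/2) * Q* * (P* - P_min)
PS = (1/2) * 29/6 * (34 - 5)
PS = (1/2) * 29/6 * 29 = 841/12

841/12


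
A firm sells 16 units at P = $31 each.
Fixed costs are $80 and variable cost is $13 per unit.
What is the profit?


Total Revenue = P * Q = 31 * 16 = $496
Total Cost = FC + VC*Q = 80 + 13*16 = $288
Profit = TR - TC = 496 - 288 = $208

$208


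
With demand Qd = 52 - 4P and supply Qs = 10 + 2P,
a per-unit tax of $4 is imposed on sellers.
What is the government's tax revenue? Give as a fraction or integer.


With tax on sellers, new supply: Qs' = 10 + 2(P - 4)
= 2 + 2P
New equilibrium quantity:
Q_new = 56/3
Tax revenue = tax * Q_new = 4 * 56/3 = 224/3

224/3


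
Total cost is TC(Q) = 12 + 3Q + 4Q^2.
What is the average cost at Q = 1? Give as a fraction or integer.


TC(1) = 12 + 3*1 + 4*1^2
TC(1) = 12 + 3 + 4 = 19
AC = TC/Q = 19/1 = 19

19


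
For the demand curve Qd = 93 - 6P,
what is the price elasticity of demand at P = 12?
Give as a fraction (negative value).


dQ/dP = -6
At P = 12: Q = 93 - 6*12 = 21
E = (dQ/dP)(P/Q) = (-6)(12/21) = -24/7

-24/7


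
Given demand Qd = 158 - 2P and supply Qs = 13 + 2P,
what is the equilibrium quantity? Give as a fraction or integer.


First find equilibrium price:
158 - 2P = 13 + 2P
P* = 145/4 = 145/4
Then substitute into demand:
Q* = 158 - 2 * 145/4 = 171/2

171/2


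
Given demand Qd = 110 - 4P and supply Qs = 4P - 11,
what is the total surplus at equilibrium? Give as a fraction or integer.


Find equilibrium: 110 - 4P = 4P - 11
110 + 11 = 8P
P* = 121/8 = 121/8
Q* = 4*121/8 - 11 = 99/2
Inverse demand: P = 55/2 - Q/4, so P_max = 55/2
Inverse supply: P = 11/4 + Q/4, so P_min = 11/4
CS = (1/2) * 99/2 * (55/2 - 121/8) = 9801/32
PS = (1/2) * 99/2 * (121/8 - 11/4) = 9801/32
TS = CS + PS = 9801/32 + 9801/32 = 9801/16

9801/16


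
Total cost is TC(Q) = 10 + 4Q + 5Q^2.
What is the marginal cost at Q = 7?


MC = dTC/dQ = 4 + 2*5*Q
At Q = 7:
MC = 4 + 10*7
MC = 4 + 70 = 74

74


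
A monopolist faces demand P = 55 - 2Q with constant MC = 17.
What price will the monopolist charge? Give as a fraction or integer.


MR = 55 - 4Q
Set MR = MC: 55 - 4Q = 17
Q* = 19/2
Substitute into demand:
P* = 55 - 2*19/2 = 36

36


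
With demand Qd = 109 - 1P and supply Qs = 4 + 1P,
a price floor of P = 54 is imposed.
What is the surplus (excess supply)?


At P = 54:
Qd = 109 - 1*54 = 55
Qs = 4 + 1*54 = 58
Surplus = Qs - Qd = 58 - 55 = 3

3


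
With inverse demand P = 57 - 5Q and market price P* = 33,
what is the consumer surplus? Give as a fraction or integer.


Maximum willingness to pay (at Q=0): P_max = 57
Quantity demanded at P* = 33:
Q* = (57 - 33)/5 = 24/5
CS = (1/2) * Q* * (P_max - P*)
CS = (1/2) * 24/5 * (57 - 33)
CS = (1/2) * 24/5 * 24 = 288/5

288/5


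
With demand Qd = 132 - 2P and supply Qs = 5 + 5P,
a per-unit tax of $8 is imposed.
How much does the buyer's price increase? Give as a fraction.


With a per-unit tax, the buyer's price increase depends on relative slopes.
Supply slope: d = 5, Demand slope: b = 2
Buyer's price increase = d * tax / (b + d)
= 5 * 8 / (2 + 5)
= 40 / 7 = 40/7

40/7


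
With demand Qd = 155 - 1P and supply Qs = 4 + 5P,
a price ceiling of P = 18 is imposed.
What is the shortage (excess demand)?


At P = 18:
Qd = 155 - 1*18 = 137
Qs = 4 + 5*18 = 94
Shortage = Qd - Qs = 137 - 94 = 43

43


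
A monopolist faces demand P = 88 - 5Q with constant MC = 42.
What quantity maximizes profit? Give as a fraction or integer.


TR = P*Q = (88 - 5Q)Q = 88Q - 5Q^2
MR = dTR/dQ = 88 - 10Q
Set MR = MC:
88 - 10Q = 42
46 = 10Q
Q* = 46/10 = 23/5

23/5


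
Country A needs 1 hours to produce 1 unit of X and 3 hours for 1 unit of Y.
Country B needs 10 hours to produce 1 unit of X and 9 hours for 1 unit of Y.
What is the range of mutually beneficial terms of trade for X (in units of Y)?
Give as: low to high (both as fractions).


Opportunity cost of X for Country A = hours_X / hours_Y = 1/3 = 1/3 units of Y
Opportunity cost of X for Country B = hours_X / hours_Y = 10/9 = 10/9 units of Y
Terms of trade must be between the two opportunity costs.
Range: 1/3 to 10/9

1/3 to 10/9


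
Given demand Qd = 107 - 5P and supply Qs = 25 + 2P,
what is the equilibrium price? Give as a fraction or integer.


At equilibrium, Qd = Qs.
107 - 5P = 25 + 2P
107 - 25 = 5P + 2P
82 = 7P
P* = 82/7 = 82/7

82/7


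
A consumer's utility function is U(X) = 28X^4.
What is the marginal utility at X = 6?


MU = dU/dX = 28*4*X^(4-1)
MU = 112*X^3
At X = 6:
MU = 112 * 6^3
MU = 112 * 216 = 24192

24192


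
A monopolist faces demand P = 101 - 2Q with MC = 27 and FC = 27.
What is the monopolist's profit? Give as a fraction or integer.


MR = MC: 101 - 4Q = 27
Q* = 37/2
P* = 101 - 2*37/2 = 64
Profit = (P* - MC)*Q* - FC
= (64 - 27)*37/2 - 27
= 37*37/2 - 27
= 1369/2 - 27 = 1315/2

1315/2


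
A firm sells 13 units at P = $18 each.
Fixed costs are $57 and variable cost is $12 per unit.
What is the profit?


Total Revenue = P * Q = 18 * 13 = $234
Total Cost = FC + VC*Q = 57 + 12*13 = $213
Profit = TR - TC = 234 - 213 = $21

$21


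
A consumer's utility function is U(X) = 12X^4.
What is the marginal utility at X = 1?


MU = dU/dX = 12*4*X^(4-1)
MU = 48*X^3
At X = 1:
MU = 48 * 1^3
MU = 48 * 1 = 48

48


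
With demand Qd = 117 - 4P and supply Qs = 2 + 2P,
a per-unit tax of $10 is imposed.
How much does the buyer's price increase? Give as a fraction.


With a per-unit tax, the buyer's price increase depends on relative slopes.
Supply slope: d = 2, Demand slope: b = 4
Buyer's price increase = d * tax / (b + d)
= 2 * 10 / (4 + 2)
= 20 / 6 = 10/3

10/3


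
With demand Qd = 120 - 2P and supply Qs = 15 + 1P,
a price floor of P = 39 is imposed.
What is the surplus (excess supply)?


At P = 39:
Qd = 120 - 2*39 = 42
Qs = 15 + 1*39 = 54
Surplus = Qs - Qd = 54 - 42 = 12

12


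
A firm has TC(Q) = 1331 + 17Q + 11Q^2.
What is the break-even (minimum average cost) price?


AC(Q) = 1331/Q + 17 + 11Q
To minimize: dAC/dQ = -1331/Q^2 + 11 = 0
Q^2 = 1331/11 = 121
Q* = 11
Min AC = 1331/11 + 17 + 11*11
Min AC = 121 + 17 + 121 = 259

259


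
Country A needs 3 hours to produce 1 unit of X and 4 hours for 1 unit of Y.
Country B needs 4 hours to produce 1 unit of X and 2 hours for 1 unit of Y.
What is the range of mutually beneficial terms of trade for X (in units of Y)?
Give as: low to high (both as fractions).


Opportunity cost of X for Country A = hours_X / hours_Y = 3/4 = 3/4 units of Y
Opportunity cost of X for Country B = hours_X / hours_Y = 4/2 = 2 units of Y
Terms of trade must be between the two opportunity costs.
Range: 3/4 to 2

3/4 to 2


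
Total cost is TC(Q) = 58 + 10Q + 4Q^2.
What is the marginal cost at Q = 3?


MC = dTC/dQ = 10 + 2*4*Q
At Q = 3:
MC = 10 + 8*3
MC = 10 + 24 = 34

34


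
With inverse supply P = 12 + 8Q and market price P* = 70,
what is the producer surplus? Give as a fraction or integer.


Minimum supply price (at Q=0): P_min = 12
Quantity supplied at P* = 70:
Q* = (70 - 12)/8 = 29/4
PS = (1/2) * Q* * (P* - P_min)
PS = (1/2) * 29/4 * (70 - 12)
PS = (1/2) * 29/4 * 58 = 841/4

841/4


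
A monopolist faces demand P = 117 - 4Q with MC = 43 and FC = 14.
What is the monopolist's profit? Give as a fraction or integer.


MR = MC: 117 - 8Q = 43
Q* = 37/4
P* = 117 - 4*37/4 = 80
Profit = (P* - MC)*Q* - FC
= (80 - 43)*37/4 - 14
= 37*37/4 - 14
= 1369/4 - 14 = 1313/4

1313/4


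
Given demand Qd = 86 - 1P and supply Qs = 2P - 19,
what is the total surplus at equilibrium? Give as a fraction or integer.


Find equilibrium: 86 - 1P = 2P - 19
86 + 19 = 3P
P* = 105/3 = 35
Q* = 2*35 - 19 = 51
Inverse demand: P = 86 - Q/1, so P_max = 86
Inverse supply: P = 19/2 + Q/2, so P_min = 19/2
CS = (1/2) * 51 * (86 - 35) = 2601/2
PS = (1/2) * 51 * (35 - 19/2) = 2601/4
TS = CS + PS = 2601/2 + 2601/4 = 7803/4

7803/4


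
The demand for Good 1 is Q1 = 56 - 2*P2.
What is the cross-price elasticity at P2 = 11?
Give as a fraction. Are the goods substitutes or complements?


dQ1/dP2 = -2
At P2 = 11: Q1 = 56 - 2*11 = 34
Exy = (dQ1/dP2)(P2/Q1) = -2 * 11 / 34 = -11/17
Since Exy < 0, the goods are complements.

-11/17 (complements)


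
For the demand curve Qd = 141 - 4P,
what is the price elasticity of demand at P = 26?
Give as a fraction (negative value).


dQ/dP = -4
At P = 26: Q = 141 - 4*26 = 37
E = (dQ/dP)(P/Q) = (-4)(26/37) = -104/37

-104/37


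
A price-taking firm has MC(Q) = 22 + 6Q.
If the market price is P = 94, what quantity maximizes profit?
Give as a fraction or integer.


In perfect competition, profit is maximized where P = MC.
94 = 22 + 6Q
72 = 6Q
Q* = 72/6 = 12

12


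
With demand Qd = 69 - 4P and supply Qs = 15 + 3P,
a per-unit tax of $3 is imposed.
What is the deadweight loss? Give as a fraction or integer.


Pre-tax equilibrium quantity: Q* = 267/7
Post-tax equilibrium quantity: Q_tax = 33
Reduction in quantity: Q* - Q_tax = 36/7
DWL = (1/2) * tax * (Q* - Q_tax)
DWL = (1/2) * 3 * 36/7 = 54/7

54/7


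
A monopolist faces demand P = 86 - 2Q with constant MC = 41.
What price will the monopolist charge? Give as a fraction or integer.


MR = 86 - 4Q
Set MR = MC: 86 - 4Q = 41
Q* = 45/4
Substitute into demand:
P* = 86 - 2*45/4 = 127/2

127/2


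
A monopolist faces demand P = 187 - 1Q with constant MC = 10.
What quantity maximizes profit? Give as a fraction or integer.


TR = P*Q = (187 - 1Q)Q = 187Q - 1Q^2
MR = dTR/dQ = 187 - 2Q
Set MR = MC:
187 - 2Q = 10
177 = 2Q
Q* = 177/2 = 177/2

177/2


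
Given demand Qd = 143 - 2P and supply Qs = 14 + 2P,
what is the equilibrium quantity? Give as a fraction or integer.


First find equilibrium price:
143 - 2P = 14 + 2P
P* = 129/4 = 129/4
Then substitute into demand:
Q* = 143 - 2 * 129/4 = 157/2

157/2


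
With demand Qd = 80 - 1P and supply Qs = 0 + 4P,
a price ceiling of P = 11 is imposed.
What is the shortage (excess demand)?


At P = 11:
Qd = 80 - 1*11 = 69
Qs = 0 + 4*11 = 44
Shortage = Qd - Qs = 69 - 44 = 25

25


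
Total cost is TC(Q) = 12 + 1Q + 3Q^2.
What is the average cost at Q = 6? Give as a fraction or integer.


TC(6) = 12 + 1*6 + 3*6^2
TC(6) = 12 + 6 + 108 = 126
AC = TC/Q = 126/6 = 21

21


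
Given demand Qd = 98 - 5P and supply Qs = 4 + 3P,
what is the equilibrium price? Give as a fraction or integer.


At equilibrium, Qd = Qs.
98 - 5P = 4 + 3P
98 - 4 = 5P + 3P
94 = 8P
P* = 94/8 = 47/4

47/4


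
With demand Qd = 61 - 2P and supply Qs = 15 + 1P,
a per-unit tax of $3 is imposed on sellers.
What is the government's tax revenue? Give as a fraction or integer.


With tax on sellers, new supply: Qs' = 15 + 1(P - 3)
= 12 + 1P
New equilibrium quantity:
Q_new = 85/3
Tax revenue = tax * Q_new = 3 * 85/3 = 85

85


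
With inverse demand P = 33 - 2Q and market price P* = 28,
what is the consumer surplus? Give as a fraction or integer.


Maximum willingness to pay (at Q=0): P_max = 33
Quantity demanded at P* = 28:
Q* = (33 - 28)/2 = 5/2
CS = (1/2) * Q* * (P_max - P*)
CS = (1/2) * 5/2 * (33 - 28)
CS = (1/2) * 5/2 * 5 = 25/4

25/4


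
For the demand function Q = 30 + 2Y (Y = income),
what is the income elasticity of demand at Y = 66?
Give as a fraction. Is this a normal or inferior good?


dQ/dY = 2
At Y = 66: Q = 30 + 2*66 = 162
Ey = (dQ/dY)(Y/Q) = 2 * 66 / 162 = 22/27
Since Ey > 0, this is a normal good.

22/27 (normal good)


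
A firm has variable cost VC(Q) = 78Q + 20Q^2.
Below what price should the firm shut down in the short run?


AVC(Q) = VC(Q)/Q = 78 + 20Q
AVC is increasing in Q, so minimum AVC is at Q -> 0+.
Min AVC = 78
The firm should shut down if P < 78.

78


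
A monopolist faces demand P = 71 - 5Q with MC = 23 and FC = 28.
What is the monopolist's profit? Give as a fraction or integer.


MR = MC: 71 - 10Q = 23
Q* = 24/5
P* = 71 - 5*24/5 = 47
Profit = (P* - MC)*Q* - FC
= (47 - 23)*24/5 - 28
= 24*24/5 - 28
= 576/5 - 28 = 436/5

436/5


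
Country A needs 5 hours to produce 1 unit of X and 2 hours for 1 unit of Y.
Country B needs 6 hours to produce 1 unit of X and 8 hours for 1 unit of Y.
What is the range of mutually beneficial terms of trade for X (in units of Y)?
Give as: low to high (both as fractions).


Opportunity cost of X for Country A = hours_X / hours_Y = 5/2 = 5/2 units of Y
Opportunity cost of X for Country B = hours_X / hours_Y = 6/8 = 3/4 units of Y
Terms of trade must be between the two opportunity costs.
Range: 3/4 to 5/2

3/4 to 5/2


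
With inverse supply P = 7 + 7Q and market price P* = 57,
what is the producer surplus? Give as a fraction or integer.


Minimum supply price (at Q=0): P_min = 7
Quantity supplied at P* = 57:
Q* = (57 - 7)/7 = 50/7
PS = (1/2) * Q* * (P* - P_min)
PS = (1/2) * 50/7 * (57 - 7)
PS = (1/2) * 50/7 * 50 = 1250/7

1250/7


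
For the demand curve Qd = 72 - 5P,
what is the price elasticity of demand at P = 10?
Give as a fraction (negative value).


dQ/dP = -5
At P = 10: Q = 72 - 5*10 = 22
E = (dQ/dP)(P/Q) = (-5)(10/22) = -25/11

-25/11


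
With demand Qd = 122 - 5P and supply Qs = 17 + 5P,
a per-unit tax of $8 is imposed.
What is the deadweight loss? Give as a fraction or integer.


Pre-tax equilibrium quantity: Q* = 139/2
Post-tax equilibrium quantity: Q_tax = 99/2
Reduction in quantity: Q* - Q_tax = 20
DWL = (1/2) * tax * (Q* - Q_tax)
DWL = (1/2) * 8 * 20 = 80

80


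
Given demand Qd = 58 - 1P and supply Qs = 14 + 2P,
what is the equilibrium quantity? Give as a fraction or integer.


First find equilibrium price:
58 - 1P = 14 + 2P
P* = 44/3 = 44/3
Then substitute into demand:
Q* = 58 - 1 * 44/3 = 130/3

130/3


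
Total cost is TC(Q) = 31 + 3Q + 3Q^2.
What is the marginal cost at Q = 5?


MC = dTC/dQ = 3 + 2*3*Q
At Q = 5:
MC = 3 + 6*5
MC = 3 + 30 = 33

33


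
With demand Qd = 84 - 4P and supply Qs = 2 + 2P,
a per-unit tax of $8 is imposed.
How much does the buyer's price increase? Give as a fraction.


With a per-unit tax, the buyer's price increase depends on relative slopes.
Supply slope: d = 2, Demand slope: b = 4
Buyer's price increase = d * tax / (b + d)
= 2 * 8 / (4 + 2)
= 16 / 6 = 8/3

8/3


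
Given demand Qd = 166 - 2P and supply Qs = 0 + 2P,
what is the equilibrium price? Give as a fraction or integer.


At equilibrium, Qd = Qs.
166 - 2P = 0 + 2P
166 - 0 = 2P + 2P
166 = 4P
P* = 166/4 = 83/2

83/2


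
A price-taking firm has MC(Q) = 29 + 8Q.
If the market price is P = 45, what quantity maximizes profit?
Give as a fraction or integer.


In perfect competition, profit is maximized where P = MC.
45 = 29 + 8Q
16 = 8Q
Q* = 16/8 = 2

2


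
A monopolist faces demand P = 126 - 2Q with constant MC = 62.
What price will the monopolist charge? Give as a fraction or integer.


MR = 126 - 4Q
Set MR = MC: 126 - 4Q = 62
Q* = 16
Substitute into demand:
P* = 126 - 2*16 = 94

94
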